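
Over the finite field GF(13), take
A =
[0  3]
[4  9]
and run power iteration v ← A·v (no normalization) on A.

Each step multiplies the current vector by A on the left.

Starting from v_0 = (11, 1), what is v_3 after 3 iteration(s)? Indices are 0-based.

v_0 = (11, 1).
v_1 = A·v_0 = (3, 1).
v_2 = A·v_1 = (3, 8).
v_3 = A·v_2 = (11, 6).

v_3 = (11, 6)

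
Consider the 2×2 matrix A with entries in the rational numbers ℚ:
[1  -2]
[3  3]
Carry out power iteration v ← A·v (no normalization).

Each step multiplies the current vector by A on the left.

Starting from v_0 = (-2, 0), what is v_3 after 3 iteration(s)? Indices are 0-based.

v_0 = (-2, 0).
v_1 = A·v_0 = (-2, -6).
v_2 = A·v_1 = (10, -24).
v_3 = A·v_2 = (58, -42).

v_3 = (58, -42)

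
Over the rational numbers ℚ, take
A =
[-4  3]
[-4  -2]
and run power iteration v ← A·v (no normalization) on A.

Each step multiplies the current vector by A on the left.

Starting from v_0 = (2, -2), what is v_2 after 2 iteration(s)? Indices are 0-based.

v_2 = (44, 64)

v_0 = (2, -2).
v_1 = A·v_0 = (-14, -4).
v_2 = A·v_1 = (44, 64).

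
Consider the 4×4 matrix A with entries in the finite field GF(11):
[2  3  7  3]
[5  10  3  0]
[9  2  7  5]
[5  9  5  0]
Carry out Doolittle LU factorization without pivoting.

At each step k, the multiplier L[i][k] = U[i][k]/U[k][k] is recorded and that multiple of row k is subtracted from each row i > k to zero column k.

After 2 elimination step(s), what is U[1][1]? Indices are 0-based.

Step 1: pivot at (0,0) is 2.
  row1 ← row1 − (8)·row0  ⇒  L[1][0]=8, U row1=(0, 8, 2, 9)
  row2 ← row2 − (10)·row0  ⇒  L[2][0]=10, U row2=(0, 5, 3, 8)
  row3 ← row3 − (8)·row0  ⇒  L[3][0]=8, U row3=(0, 7, 4, 9)
Step 2: pivot at (1,1) is 8.
  row2 ← row2 − (2)·row1  ⇒  L[2][1]=2, U row2=(0, 0, 10, 1)
  row3 ← row3 − (5)·row1  ⇒  L[3][1]=5, U row3=(0, 0, 5, 8)

U[1][1] = 8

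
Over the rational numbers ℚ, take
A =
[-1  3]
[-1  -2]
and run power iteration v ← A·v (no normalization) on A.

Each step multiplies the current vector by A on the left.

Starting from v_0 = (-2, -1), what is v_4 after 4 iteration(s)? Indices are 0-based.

v_0 = (-2, -1).
v_1 = A·v_0 = (-1, 4).
v_2 = A·v_1 = (13, -7).
v_3 = A·v_2 = (-34, 1).
v_4 = A·v_3 = (37, 32).

v_4 = (37, 32)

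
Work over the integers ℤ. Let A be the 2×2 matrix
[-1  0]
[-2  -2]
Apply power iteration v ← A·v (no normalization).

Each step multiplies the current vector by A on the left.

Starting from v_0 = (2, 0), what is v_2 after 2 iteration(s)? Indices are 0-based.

v_0 = (2, 0).
v_1 = A·v_0 = (-2, -4).
v_2 = A·v_1 = (2, 12).

v_2 = (2, 12)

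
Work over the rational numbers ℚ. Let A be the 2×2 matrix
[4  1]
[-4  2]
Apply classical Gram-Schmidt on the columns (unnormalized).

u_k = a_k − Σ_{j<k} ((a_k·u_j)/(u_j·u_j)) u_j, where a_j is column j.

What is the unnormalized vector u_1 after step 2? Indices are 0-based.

Step 1: u_0 = a_0 = (4, -4).
Step 2: u_1 = a_1 − (-1/8)·u_0 = (3/2, 3/2).

u_1 = (3/2, 3/2)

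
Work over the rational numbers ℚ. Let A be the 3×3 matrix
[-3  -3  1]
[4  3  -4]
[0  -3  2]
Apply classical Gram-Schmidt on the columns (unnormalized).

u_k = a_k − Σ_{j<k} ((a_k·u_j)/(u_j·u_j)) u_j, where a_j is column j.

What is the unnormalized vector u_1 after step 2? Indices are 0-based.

Step 1: u_0 = a_0 = (-3, 4, 0).
Step 2: u_1 = a_1 − (21/25)·u_0 = (-12/25, -9/25, -3).

u_1 = (-12/25, -9/25, -3)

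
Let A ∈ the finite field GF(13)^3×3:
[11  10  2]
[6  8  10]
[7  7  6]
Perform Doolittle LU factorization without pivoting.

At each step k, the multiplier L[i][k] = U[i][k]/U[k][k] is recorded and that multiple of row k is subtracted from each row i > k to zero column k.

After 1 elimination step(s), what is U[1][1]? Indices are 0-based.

Step 1: pivot at (0,0) is 11.
  row1 ← row1 − (10)·row0  ⇒  L[1][0]=10, U row1=(0, 12, 3)
  row2 ← row2 − (3)·row0  ⇒  L[2][0]=3, U row2=(0, 3, 0)

U[1][1] = 12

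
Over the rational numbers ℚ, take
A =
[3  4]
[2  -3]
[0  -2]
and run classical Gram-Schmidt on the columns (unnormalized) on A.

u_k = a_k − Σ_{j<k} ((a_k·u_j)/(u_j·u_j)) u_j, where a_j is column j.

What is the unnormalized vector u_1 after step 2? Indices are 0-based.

Step 1: u_0 = a_0 = (3, 2, 0).
Step 2: u_1 = a_1 − (6/13)·u_0 = (34/13, -51/13, -2).

u_1 = (34/13, -51/13, -2)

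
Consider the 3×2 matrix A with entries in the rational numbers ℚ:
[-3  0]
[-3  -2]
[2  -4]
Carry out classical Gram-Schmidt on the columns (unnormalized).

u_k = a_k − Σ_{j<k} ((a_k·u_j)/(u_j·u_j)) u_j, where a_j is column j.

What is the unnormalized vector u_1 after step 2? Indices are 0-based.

u_1 = (-3/11, -25/11, -42/11)

Step 1: u_0 = a_0 = (-3, -3, 2).
Step 2: u_1 = a_1 − (-1/11)·u_0 = (-3/11, -25/11, -42/11).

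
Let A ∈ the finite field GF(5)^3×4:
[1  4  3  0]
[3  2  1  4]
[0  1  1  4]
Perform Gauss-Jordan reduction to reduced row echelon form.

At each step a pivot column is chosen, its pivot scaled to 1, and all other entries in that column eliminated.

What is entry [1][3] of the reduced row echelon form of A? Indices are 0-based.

step 1: normalize row 0 (÷1) = (1, 4, 3, 0)
  row 1: subtract 3×row0 = (0, 0, 2, 4)
step 2: exchange rows 1,2
step 2: normalize row 1 (÷1) = (0, 1, 1, 4)
  row 0: subtract 4×row1 = (1, 0, 4, 4)
step 3: normalize row 2 (÷2) = (0, 0, 1, 2)
  row 0: subtract 4×row2 = (1, 0, 0, 1)
  row 1: subtract 1×row2 = (0, 1, 0, 2)

M[1][3] = 2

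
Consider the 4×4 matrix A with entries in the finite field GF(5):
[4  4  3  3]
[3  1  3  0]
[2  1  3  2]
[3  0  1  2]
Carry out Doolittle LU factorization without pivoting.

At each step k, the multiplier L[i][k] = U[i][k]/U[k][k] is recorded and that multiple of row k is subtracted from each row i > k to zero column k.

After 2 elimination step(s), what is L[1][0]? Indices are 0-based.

[col 0] pivot 4
  R1 -= 2*R0 → (0, 3, 2, 4)  (L[1][0] := 2)
  R2 -= 3*R0 → (0, 4, 4, 3)  (L[2][0] := 3)
  R3 -= 2*R0 → (0, 2, 0, 1)  (L[3][0] := 2)
[col 1] pivot 3
  R2 -= 3*R1 → (0, 0, 3, 1)  (L[2][1] := 3)
  R3 -= 4*R1 → (0, 0, 2, 0)  (L[3][1] := 4)

L[1][0] = 2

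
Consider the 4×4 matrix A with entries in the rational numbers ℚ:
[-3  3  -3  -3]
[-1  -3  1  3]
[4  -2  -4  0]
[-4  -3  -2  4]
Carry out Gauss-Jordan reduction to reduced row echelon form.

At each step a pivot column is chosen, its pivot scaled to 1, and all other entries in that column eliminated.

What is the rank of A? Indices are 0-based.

rank = 4

pivot(0,0)=-3: scale R0 → (1, -1, 1, 1)
  clear (1,0): R1 −= (-1)R0 → (0, -4, 2, 4)
  clear (2,0): R2 −= (4)R0 → (0, 2, -8, -4)
  clear (3,0): R3 −= (-4)R0 → (0, -7, 2, 8)
pivot(1,1)=-4: scale R1 → (0, 1, -1/2, -1)
  clear (0,1): R0 −= (-1)R1 → (1, 0, 1/2, 0)
  clear (2,1): R2 −= (2)R1 → (0, 0, -7, -2)
  clear (3,1): R3 −= (-7)R1 → (0, 0, -3/2, 1)
pivot(2,2)=-7: scale R2 → (0, 0, 1, 2/7)
  clear (0,2): R0 −= (1/2)R2 → (1, 0, 0, -1/7)
  clear (1,2): R1 −= (-1/2)R2 → (0, 1, 0, -6/7)
  clear (3,2): R3 −= (-3/2)R2 → (0, 0, 0, 10/7)
pivot(3,3)=10/7: scale R3 → (0, 0, 0, 1)
  clear (0,3): R0 −= (-1/7)R3 → (1, 0, 0, 0)
  clear (1,3): R1 −= (-6/7)R3 → (0, 1, 0, 0)
  clear (2,3): R2 −= (2/7)R3 → (0, 0, 1, 0)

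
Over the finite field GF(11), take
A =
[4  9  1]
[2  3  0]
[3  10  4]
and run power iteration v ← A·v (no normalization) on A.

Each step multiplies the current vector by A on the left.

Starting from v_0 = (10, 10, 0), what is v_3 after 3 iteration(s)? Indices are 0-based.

v_3 = (7, 9, 5)

v_0 = (10, 10, 0).
v_1 = A·v_0 = (9, 6, 9).
v_2 = A·v_1 = (0, 3, 2).
v_3 = A·v_2 = (7, 9, 5).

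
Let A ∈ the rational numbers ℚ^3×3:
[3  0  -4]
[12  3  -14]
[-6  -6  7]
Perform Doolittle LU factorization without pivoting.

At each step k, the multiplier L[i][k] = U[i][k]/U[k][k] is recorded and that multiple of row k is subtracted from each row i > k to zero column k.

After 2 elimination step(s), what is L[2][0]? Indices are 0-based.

Step 1: pivot at (0,0) is 3.
  row1 ← row1 − (4)·row0  ⇒  L[1][0]=4, U row1=(0, 3, 2)
  row2 ← row2 − (-2)·row0  ⇒  L[2][0]=-2, U row2=(0, -6, -1)
Step 2: pivot at (1,1) is 3.
  row2 ← row2 − (-2)·row1  ⇒  L[2][1]=-2, U row2=(0, 0, 3)

L[2][0] = -2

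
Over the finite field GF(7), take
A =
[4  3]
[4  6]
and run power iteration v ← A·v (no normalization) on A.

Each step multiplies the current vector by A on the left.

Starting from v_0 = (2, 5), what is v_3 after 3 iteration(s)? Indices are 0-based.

v_0 = (2, 5).
v_1 = A·v_0 = (2, 3).
v_2 = A·v_1 = (3, 5).
v_3 = A·v_2 = (6, 0).

v_3 = (6, 0)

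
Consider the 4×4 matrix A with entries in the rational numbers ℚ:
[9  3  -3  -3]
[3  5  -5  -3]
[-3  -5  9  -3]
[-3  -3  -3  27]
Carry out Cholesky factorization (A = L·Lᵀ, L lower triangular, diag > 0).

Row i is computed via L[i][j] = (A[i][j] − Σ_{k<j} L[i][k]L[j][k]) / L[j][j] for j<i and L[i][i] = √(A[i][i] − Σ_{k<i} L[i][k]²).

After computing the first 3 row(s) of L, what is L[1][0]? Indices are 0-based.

L[1][0] = 1

Step 1: L[0][0] = √(9) = 3.
  L[1][0] = (3) / L[0][0] = 1.
Step 2: L[1][1] = √(4) = 2.
  L[2][0] = (-3) / L[0][0] = -1.
  L[2][1] = (-4) / L[1][1] = -2.
Step 3: L[2][2] = √(4) = 2.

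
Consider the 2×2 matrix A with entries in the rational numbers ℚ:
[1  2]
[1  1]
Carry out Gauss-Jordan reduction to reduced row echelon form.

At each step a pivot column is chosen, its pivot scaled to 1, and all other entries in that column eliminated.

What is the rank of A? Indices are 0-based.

step 1: normalize row 0 (÷1) = (1, 2)
  row 1: subtract 1×row0 = (0, -1)
step 2: normalize row 1 (÷-1) = (0, 1)
  row 0: subtract 2×row1 = (1, 0)

rank = 2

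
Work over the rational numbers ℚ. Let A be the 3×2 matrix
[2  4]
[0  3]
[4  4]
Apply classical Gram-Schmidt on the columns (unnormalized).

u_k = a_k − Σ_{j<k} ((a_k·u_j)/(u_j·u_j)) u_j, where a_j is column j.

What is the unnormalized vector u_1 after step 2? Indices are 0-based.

Step 1: u_0 = a_0 = (2, 0, 4).
Step 2: u_1 = a_1 − (6/5)·u_0 = (8/5, 3, -4/5).

u_1 = (8/5, 3, -4/5)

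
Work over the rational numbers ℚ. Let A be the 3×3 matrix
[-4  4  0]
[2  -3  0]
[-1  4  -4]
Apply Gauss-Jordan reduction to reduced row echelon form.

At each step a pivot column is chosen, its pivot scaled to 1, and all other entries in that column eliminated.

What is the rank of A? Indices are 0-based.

rank = 3

pivot(0,0)=-4: scale R0 → (1, -1, 0)
  clear (1,0): R1 −= (2)R0 → (0, -1, 0)
  clear (2,0): R2 −= (-1)R0 → (0, 3, -4)
pivot(1,1)=-1: scale R1 → (0, 1, 0)
  clear (0,1): R0 −= (-1)R1 → (1, 0, 0)
  clear (2,1): R2 −= (3)R1 → (0, 0, -4)
pivot(2,2)=-4: scale R2 → (0, 0, 1)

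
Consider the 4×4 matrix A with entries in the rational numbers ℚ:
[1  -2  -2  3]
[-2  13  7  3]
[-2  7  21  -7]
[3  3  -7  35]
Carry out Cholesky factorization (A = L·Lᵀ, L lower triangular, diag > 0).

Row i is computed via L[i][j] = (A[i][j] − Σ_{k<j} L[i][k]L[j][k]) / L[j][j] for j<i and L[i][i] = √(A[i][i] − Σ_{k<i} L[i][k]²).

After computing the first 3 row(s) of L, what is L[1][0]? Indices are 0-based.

L[1][0] = -2

Step 1: L[0][0] = √(1) = 1.
  L[1][0] = (-2) / L[0][0] = -2.
Step 2: L[1][1] = √(9) = 3.
  L[2][0] = (-2) / L[0][0] = -2.
  L[2][1] = (3) / L[1][1] = 1.
Step 3: L[2][2] = √(16) = 4.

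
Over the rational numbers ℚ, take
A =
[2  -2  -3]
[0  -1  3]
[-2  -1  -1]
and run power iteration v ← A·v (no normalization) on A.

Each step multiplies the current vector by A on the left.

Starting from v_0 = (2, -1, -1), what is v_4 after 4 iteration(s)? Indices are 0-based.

v_0 = (2, -1, -1).
v_1 = A·v_0 = (9, -2, -2).
v_2 = A·v_1 = (28, -4, -14).
v_3 = A·v_2 = (106, -38, -38).
v_4 = A·v_3 = (402, -76, -136).

v_4 = (402, -76, -136)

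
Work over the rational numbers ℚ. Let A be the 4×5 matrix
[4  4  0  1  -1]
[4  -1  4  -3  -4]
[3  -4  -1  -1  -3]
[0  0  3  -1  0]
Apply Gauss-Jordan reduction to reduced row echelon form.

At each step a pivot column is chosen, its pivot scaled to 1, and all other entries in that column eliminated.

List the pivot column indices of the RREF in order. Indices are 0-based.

pivot(0,0)=4: scale R0 → (1, 1, 0, 1/4, -1/4)
  clear (1,0): R1 −= (4)R0 → (0, -5, 4, -4, -3)
  clear (2,0): R2 −= (3)R0 → (0, -7, -1, -7/4, -9/4)
pivot(1,1)=-5: scale R1 → (0, 1, -4/5, 4/5, 3/5)
  clear (0,1): R0 −= (1)R1 → (1, 0, 4/5, -11/20, -17/20)
  clear (2,1): R2 −= (-7)R1 → (0, 0, -33/5, 77/20, 39/20)
pivot(2,2)=-33/5: scale R2 → (0, 0, 1, -7/12, -13/44)
  clear (0,2): R0 −= (4/5)R2 → (1, 0, 0, -1/12, -27/44)
  clear (1,2): R1 −= (-4/5)R2 → (0, 1, 0, 1/3, 4/11)
  clear (3,2): R3 −= (3)R2 → (0, 0, 0, 3/4, 39/44)
pivot(3,3)=3/4: scale R3 → (0, 0, 0, 1, 13/11)
  clear (0,3): R0 −= (-1/12)R3 → (1, 0, 0, 0, -17/33)
  clear (1,3): R1 −= (1/3)R3 → (0, 1, 0, 0, -1/33)
  clear (2,3): R2 −= (-7/12)R3 → (0, 0, 1, 0, 13/33)

pivot columns: 0, 1, 2, 3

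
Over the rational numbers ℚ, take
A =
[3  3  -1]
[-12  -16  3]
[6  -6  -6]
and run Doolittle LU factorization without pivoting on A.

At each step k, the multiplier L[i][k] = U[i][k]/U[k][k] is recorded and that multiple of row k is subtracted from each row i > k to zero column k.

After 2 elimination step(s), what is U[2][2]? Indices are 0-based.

[col 0] pivot 3
  R1 -= -4*R0 → (0, -4, -1)  (L[1][0] := -4)
  R2 -= 2*R0 → (0, -12, -4)  (L[2][0] := 2)
[col 1] pivot -4
  R2 -= 3*R1 → (0, 0, -1)  (L[2][1] := 3)

U[2][2] = -1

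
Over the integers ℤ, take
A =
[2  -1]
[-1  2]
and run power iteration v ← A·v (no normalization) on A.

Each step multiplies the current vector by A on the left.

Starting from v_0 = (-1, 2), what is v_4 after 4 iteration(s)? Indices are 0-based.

v_0 = (-1, 2).
v_1 = A·v_0 = (-4, 5).
v_2 = A·v_1 = (-13, 14).
v_3 = A·v_2 = (-40, 41).
v_4 = A·v_3 = (-121, 122).

v_4 = (-121, 122)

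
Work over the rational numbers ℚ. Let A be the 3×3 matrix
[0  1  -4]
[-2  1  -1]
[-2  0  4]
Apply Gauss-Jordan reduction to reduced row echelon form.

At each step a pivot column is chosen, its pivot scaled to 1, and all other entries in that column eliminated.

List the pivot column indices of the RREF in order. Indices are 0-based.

pivot columns: 0, 1, 2

[1] R0 <-> R1
[1] R0 /= -2  ⇒  (1, -1/2, 1/2)
     R2 -= -2·R0  ⇒  (0, -1, 5)
[2] R1 /= 1  ⇒  (0, 1, -4)
     R0 -= -1/2·R1  ⇒  (1, 0, -3/2)
     R2 -= -1·R1  ⇒  (0, 0, 1)
[3] R2 /= 1  ⇒  (0, 0, 1)
     R0 -= -3/2·R2  ⇒  (1, 0, 0)
     R1 -= -4·R2  ⇒  (0, 1, 0)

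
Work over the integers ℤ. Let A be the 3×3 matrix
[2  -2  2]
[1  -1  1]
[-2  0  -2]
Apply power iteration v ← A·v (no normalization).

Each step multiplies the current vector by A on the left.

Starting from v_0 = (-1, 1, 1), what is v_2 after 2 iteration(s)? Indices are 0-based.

v_2 = (-2, -1, 4)

v_0 = (-1, 1, 1).
v_1 = A·v_0 = (-2, -1, 0).
v_2 = A·v_1 = (-2, -1, 4).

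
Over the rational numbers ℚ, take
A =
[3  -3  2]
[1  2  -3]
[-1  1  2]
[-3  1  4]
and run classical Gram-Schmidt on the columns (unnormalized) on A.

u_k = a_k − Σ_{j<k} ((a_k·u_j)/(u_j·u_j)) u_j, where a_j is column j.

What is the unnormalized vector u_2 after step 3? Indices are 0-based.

Step 1: u_0 = a_0 = (3, 1, -1, -3).
Step 2: u_1 = a_1 − (-11/20)·u_0 = (-27/20, 51/20, 9/20, -13/20).
Step 3: u_2 = a_2 − (-11/20)·u_0 − (-241/179)·u_1 = (328/179, 176/179, 368/179, 264/179).

u_2 = (328/179, 176/179, 368/179, 264/179)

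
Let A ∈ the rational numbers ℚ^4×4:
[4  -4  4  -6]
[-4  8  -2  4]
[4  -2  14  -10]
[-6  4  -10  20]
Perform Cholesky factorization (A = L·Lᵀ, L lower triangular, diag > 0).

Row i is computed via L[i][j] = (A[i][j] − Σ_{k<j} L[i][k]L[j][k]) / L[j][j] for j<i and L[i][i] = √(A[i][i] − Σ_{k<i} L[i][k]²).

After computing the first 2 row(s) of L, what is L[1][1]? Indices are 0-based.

L[1][1] = 2

Step 1: L[0][0] = √(4) = 2.
  L[1][0] = (-4) / L[0][0] = -2.
Step 2: L[1][1] = √(4) = 2.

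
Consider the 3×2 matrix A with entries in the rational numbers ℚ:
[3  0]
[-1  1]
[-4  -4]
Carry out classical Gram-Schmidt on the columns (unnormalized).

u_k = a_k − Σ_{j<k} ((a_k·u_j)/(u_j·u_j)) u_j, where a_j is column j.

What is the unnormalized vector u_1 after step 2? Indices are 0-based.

u_1 = (-45/26, 41/26, -22/13)

Step 1: u_0 = a_0 = (3, -1, -4).
Step 2: u_1 = a_1 − (15/26)·u_0 = (-45/26, 41/26, -22/13).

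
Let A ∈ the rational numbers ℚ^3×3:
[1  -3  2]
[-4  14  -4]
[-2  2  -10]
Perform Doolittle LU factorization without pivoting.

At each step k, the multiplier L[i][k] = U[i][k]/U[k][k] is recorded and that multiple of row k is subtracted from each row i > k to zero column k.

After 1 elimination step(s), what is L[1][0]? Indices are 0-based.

k=0: U[0][0]=1
  eliminate (1,0): mult=-4, new row 1: (0, 2, 4); set L[1][0]=-4
  eliminate (2,0): mult=-2, new row 2: (0, -4, -6); set L[2][0]=-2

L[1][0] = -4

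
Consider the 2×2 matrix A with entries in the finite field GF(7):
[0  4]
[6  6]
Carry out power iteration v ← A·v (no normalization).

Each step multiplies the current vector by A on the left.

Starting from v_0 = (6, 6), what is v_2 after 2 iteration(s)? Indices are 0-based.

v_2 = (1, 2)

v_0 = (6, 6).
v_1 = A·v_0 = (3, 2).
v_2 = A·v_1 = (1, 2).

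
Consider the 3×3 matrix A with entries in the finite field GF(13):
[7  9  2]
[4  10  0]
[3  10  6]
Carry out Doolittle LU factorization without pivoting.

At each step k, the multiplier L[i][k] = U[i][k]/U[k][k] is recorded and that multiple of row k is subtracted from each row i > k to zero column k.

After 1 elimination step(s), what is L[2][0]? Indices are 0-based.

k=0: U[0][0]=7
  eliminate (1,0): mult=8, new row 1: (0, 3, 10); set L[1][0]=8
  eliminate (2,0): mult=6, new row 2: (0, 8, 7); set L[2][0]=6

L[2][0] = 6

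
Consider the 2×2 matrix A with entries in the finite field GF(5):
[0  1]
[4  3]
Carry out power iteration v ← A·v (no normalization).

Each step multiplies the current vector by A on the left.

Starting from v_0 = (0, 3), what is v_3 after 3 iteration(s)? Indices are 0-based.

v_0 = (0, 3).
v_1 = A·v_0 = (3, 4).
v_2 = A·v_1 = (4, 4).
v_3 = A·v_2 = (4, 3).

v_3 = (4, 3)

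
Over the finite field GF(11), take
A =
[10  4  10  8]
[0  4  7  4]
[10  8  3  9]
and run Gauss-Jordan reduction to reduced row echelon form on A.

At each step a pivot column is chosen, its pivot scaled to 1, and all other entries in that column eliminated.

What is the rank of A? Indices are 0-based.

rank = 3

pivot(0,0)=10: scale R0 → (1, 7, 1, 3)
  clear (2,0): R2 −= (10)R0 → (0, 4, 4, 1)
pivot(1,1)=4: scale R1 → (0, 1, 10, 1)
  clear (0,1): R0 −= (7)R1 → (1, 0, 8, 7)
  clear (2,1): R2 −= (4)R1 → (0, 0, 8, 8)
pivot(2,2)=8: scale R2 → (0, 0, 1, 1)
  clear (0,2): R0 −= (8)R2 → (1, 0, 0, 10)
  clear (1,2): R1 −= (10)R2 → (0, 1, 0, 2)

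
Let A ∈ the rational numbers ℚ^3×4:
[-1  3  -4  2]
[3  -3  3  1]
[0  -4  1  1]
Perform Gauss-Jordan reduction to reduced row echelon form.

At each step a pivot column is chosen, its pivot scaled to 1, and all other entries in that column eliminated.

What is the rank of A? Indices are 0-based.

step 1: normalize row 0 (÷-1) = (1, -3, 4, -2)
  row 1: subtract 3×row0 = (0, 6, -9, 7)
step 2: normalize row 1 (÷6) = (0, 1, -3/2, 7/6)
  row 0: subtract -3×row1 = (1, 0, -1/2, 3/2)
  row 2: subtract -4×row1 = (0, 0, -5, 17/3)
step 3: normalize row 2 (÷-5) = (0, 0, 1, -17/15)
  row 0: subtract -1/2×row2 = (1, 0, 0, 14/15)
  row 1: subtract -3/2×row2 = (0, 1, 0, -8/15)

rank = 3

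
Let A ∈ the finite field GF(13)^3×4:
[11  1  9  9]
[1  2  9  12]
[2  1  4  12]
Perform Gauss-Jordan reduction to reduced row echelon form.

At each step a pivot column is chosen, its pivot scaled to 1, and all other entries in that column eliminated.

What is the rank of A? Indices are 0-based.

rank = 3

[1] R0 /= 11  ⇒  (1, 6, 2, 2)
     R1 -= 1·R0  ⇒  (0, 9, 7, 10)
     R2 -= 2·R0  ⇒  (0, 2, 0, 8)
[2] R1 /= 9  ⇒  (0, 1, 8, 4)
     R0 -= 6·R1  ⇒  (1, 0, 6, 4)
     R2 -= 2·R1  ⇒  (0, 0, 10, 0)
[3] R2 /= 10  ⇒  (0, 0, 1, 0)
     R0 -= 6·R2  ⇒  (1, 0, 0, 4)
     R1 -= 8·R2  ⇒  (0, 1, 0, 4)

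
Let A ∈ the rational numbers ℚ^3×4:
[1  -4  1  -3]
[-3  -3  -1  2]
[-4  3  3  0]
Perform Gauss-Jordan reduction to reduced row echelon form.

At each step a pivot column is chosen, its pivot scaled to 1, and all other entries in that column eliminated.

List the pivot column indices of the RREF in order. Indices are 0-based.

pivot(0,0)=1: scale R0 → (1, -4, 1, -3)
  clear (1,0): R1 −= (-3)R0 → (0, -15, 2, -7)
  clear (2,0): R2 −= (-4)R0 → (0, -13, 7, -12)
pivot(1,1)=-15: scale R1 → (0, 1, -2/15, 7/15)
  clear (0,1): R0 −= (-4)R1 → (1, 0, 7/15, -17/15)
  clear (2,1): R2 −= (-13)R1 → (0, 0, 79/15, -89/15)
pivot(2,2)=79/15: scale R2 → (0, 0, 1, -89/79)
  clear (0,2): R0 −= (7/15)R2 → (1, 0, 0, -48/79)
  clear (1,2): R1 −= (-2/15)R2 → (0, 1, 0, 25/79)

pivot columns: 0, 1, 2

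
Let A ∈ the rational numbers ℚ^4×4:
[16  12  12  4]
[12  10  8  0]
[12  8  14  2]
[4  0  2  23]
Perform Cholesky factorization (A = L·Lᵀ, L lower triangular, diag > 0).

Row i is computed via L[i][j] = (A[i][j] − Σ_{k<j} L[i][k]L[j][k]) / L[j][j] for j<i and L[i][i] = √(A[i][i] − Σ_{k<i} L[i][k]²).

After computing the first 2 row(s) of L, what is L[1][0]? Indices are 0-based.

L[1][0] = 3

Step 1: L[0][0] = √(16) = 4.
  L[1][0] = (12) / L[0][0] = 3.
Step 2: L[1][1] = √(1) = 1.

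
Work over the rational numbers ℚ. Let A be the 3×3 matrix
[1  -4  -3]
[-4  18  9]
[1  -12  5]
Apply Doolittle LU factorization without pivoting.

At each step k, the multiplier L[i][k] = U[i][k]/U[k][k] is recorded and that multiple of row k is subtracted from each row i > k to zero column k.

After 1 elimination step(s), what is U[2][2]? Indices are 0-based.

Step 1: pivot at (0,0) is 1.
  row1 ← row1 − (-4)·row0  ⇒  L[1][0]=-4, U row1=(0, 2, -3)
  row2 ← row2 − (1)·row0  ⇒  L[2][0]=1, U row2=(0, -8, 8)

U[2][2] = 8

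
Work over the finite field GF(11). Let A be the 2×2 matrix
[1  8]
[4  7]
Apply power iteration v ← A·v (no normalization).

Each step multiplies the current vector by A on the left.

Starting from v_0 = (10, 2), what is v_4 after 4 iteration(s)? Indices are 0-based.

v_4 = (4, 7)

v_0 = (10, 2).
v_1 = A·v_0 = (4, 10).
v_2 = A·v_1 = (7, 9).
v_3 = A·v_2 = (2, 3).
v_4 = A·v_3 = (4, 7).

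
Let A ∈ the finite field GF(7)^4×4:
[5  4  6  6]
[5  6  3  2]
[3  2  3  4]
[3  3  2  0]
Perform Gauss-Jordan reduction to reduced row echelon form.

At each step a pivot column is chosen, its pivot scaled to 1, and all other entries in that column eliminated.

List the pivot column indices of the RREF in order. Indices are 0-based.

step 1: normalize row 0 (÷5) = (1, 5, 4, 4)
  row 1: subtract 5×row0 = (0, 2, 4, 3)
  row 2: subtract 3×row0 = (0, 1, 5, 6)
  row 3: subtract 3×row0 = (0, 2, 4, 2)
step 2: normalize row 1 (÷2) = (0, 1, 2, 5)
  row 0: subtract 5×row1 = (1, 0, 1, 0)
  row 2: subtract 1×row1 = (0, 0, 3, 1)
  row 3: subtract 2×row1 = (0, 0, 0, 6)
step 3: normalize row 2 (÷3) = (0, 0, 1, 5)
  row 0: subtract 1×row2 = (1, 0, 0, 2)
  row 1: subtract 2×row2 = (0, 1, 0, 2)
step 4: normalize row 3 (÷6) = (0, 0, 0, 1)
  row 0: subtract 2×row3 = (1, 0, 0, 0)
  row 1: subtract 2×row3 = (0, 1, 0, 0)
  row 2: subtract 5×row3 = (0, 0, 1, 0)

pivot columns: 0, 1, 2, 3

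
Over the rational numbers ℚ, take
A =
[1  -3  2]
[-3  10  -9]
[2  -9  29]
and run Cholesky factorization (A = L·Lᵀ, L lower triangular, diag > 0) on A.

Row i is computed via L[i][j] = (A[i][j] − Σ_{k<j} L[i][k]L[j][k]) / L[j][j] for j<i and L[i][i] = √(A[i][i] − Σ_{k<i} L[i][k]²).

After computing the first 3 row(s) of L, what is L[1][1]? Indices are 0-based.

Step 1: L[0][0] = √(1) = 1.
  L[1][0] = (-3) / L[0][0] = -3.
Step 2: L[1][1] = √(1) = 1.
  L[2][0] = (2) / L[0][0] = 2.
  L[2][1] = (-3) / L[1][1] = -3.
Step 3: L[2][2] = √(16) = 4.

L[1][1] = 1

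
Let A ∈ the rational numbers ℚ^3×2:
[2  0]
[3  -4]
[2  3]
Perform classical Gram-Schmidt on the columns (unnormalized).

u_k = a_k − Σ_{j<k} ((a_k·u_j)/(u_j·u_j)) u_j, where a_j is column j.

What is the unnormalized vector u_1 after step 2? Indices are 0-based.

u_1 = (12/17, -50/17, 63/17)

Step 1: u_0 = a_0 = (2, 3, 2).
Step 2: u_1 = a_1 − (-6/17)·u_0 = (12/17, -50/17, 63/17).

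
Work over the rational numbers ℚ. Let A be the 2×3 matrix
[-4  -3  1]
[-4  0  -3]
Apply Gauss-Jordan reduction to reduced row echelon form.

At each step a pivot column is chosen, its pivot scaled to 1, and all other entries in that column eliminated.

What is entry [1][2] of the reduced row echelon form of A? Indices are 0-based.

M[1][2] = -4/3

step 1: normalize row 0 (÷-4) = (1, 3/4, -1/4)
  row 1: subtract -4×row0 = (0, 3, -4)
step 2: normalize row 1 (÷3) = (0, 1, -4/3)
  row 0: subtract 3/4×row1 = (1, 0, 3/4)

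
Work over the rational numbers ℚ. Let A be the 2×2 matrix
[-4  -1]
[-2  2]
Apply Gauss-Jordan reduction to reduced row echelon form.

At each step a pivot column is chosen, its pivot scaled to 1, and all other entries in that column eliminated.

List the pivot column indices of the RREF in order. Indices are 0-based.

pivot columns: 0, 1

pivot(0,0)=-4: scale R0 → (1, 1/4)
  clear (1,0): R1 −= (-2)R0 → (0, 5/2)
pivot(1,1)=5/2: scale R1 → (0, 1)
  clear (0,1): R0 −= (1/4)R1 → (1, 0)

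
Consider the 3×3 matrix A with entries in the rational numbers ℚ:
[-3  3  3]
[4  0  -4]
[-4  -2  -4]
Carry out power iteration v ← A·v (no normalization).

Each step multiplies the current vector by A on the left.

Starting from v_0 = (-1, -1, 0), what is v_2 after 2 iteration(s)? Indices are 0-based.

v_2 = (6, -24, -16)

v_0 = (-1, -1, 0).
v_1 = A·v_0 = (0, -4, 6).
v_2 = A·v_1 = (6, -24, -16).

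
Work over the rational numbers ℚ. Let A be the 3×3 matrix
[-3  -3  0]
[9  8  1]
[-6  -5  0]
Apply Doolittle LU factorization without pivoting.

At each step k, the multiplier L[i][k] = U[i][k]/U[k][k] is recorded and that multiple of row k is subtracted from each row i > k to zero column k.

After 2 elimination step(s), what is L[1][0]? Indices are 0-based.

L[1][0] = -3

Step 1: pivot at (0,0) is -3.
  row1 ← row1 − (-3)·row0  ⇒  L[1][0]=-3, U row1=(0, -1, 1)
  row2 ← row2 − (2)·row0  ⇒  L[2][0]=2, U row2=(0, 1, 0)
Step 2: pivot at (1,1) is -1.
  row2 ← row2 − (-1)·row1  ⇒  L[2][1]=-1, U row2=(0, 0, 1)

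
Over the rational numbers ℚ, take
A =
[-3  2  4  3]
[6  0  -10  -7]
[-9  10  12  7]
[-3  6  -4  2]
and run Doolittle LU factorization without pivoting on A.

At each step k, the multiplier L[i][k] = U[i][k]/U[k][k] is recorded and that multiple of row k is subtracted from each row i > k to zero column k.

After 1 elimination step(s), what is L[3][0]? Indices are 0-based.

k=0: U[0][0]=-3
  eliminate (1,0): mult=-2, new row 1: (0, 4, -2, -1); set L[1][0]=-2
  eliminate (2,0): mult=3, new row 2: (0, 4, 0, -2); set L[2][0]=3
  eliminate (3,0): mult=1, new row 3: (0, 4, -8, -1); set L[3][0]=1

L[3][0] = 1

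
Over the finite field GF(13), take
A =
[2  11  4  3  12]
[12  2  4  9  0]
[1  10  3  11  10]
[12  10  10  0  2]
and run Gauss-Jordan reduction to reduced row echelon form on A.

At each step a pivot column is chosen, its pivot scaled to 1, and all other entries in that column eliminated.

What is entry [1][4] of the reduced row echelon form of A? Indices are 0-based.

M[1][4] = 5

step 1: normalize row 0 (÷2) = (1, 12, 2, 8, 6)
  row 1: subtract 12×row0 = (0, 1, 6, 4, 6)
  row 2: subtract 1×row0 = (0, 11, 1, 3, 4)
  row 3: subtract 12×row0 = (0, 9, 12, 8, 8)
step 2: normalize row 1 (÷1) = (0, 1, 6, 4, 6)
  row 0: subtract 12×row1 = (1, 0, 8, 12, 12)
  row 2: subtract 11×row1 = (0, 0, 0, 11, 3)
  row 3: subtract 9×row1 = (0, 0, 10, 11, 6)
step 3: exchange rows 2,3
step 3: normalize row 2 (÷10) = (0, 0, 1, 5, 11)
  row 0: subtract 8×row2 = (1, 0, 0, 11, 2)
  row 1: subtract 6×row2 = (0, 1, 0, 0, 5)
step 4: normalize row 3 (÷11) = (0, 0, 0, 1, 5)
  row 0: subtract 11×row3 = (1, 0, 0, 0, 12)
  row 2: subtract 5×row3 = (0, 0, 1, 0, 12)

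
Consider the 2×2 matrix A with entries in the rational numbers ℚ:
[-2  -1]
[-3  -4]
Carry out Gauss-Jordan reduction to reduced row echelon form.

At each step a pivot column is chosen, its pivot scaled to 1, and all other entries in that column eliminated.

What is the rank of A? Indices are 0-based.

step 1: normalize row 0 (÷-2) = (1, 1/2)
  row 1: subtract -3×row0 = (0, -5/2)
step 2: normalize row 1 (÷-5/2) = (0, 1)
  row 0: subtract 1/2×row1 = (1, 0)

rank = 2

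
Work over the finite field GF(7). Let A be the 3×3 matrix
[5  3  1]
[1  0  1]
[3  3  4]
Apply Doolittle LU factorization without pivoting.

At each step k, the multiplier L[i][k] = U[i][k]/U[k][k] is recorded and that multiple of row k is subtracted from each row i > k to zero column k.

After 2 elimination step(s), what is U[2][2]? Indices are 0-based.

U[2][2] = 5

k=0: U[0][0]=5
  eliminate (1,0): mult=3, new row 1: (0, 5, 5); set L[1][0]=3
  eliminate (2,0): mult=2, new row 2: (0, 4, 2); set L[2][0]=2
k=1: U[1][1]=5
  eliminate (2,1): mult=5, new row 2: (0, 0, 5); set L[2][1]=5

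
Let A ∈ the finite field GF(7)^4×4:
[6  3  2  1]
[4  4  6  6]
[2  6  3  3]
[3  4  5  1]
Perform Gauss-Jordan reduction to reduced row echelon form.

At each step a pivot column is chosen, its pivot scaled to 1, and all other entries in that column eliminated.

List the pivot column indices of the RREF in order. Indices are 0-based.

pivot columns: 0, 1, 2, 3

[1] R0 /= 6  ⇒  (1, 4, 5, 6)
     R1 -= 4·R0  ⇒  (0, 2, 0, 3)
     R2 -= 2·R0  ⇒  (0, 5, 0, 5)
     R3 -= 3·R0  ⇒  (0, 6, 4, 4)
[2] R1 /= 2  ⇒  (0, 1, 0, 5)
     R0 -= 4·R1  ⇒  (1, 0, 5, 0)
     R2 -= 5·R1  ⇒  (0, 0, 0, 1)
     R3 -= 6·R1  ⇒  (0, 0, 4, 2)
[3] R2 <-> R3
[3] R2 /= 4  ⇒  (0, 0, 1, 4)
     R0 -= 5·R2  ⇒  (1, 0, 0, 1)
[4] R3 /= 1  ⇒  (0, 0, 0, 1)
     R0 -= 1·R3  ⇒  (1, 0, 0, 0)
     R1 -= 5·R3  ⇒  (0, 1, 0, 0)
     R2 -= 4·R3  ⇒  (0, 0, 1, 0)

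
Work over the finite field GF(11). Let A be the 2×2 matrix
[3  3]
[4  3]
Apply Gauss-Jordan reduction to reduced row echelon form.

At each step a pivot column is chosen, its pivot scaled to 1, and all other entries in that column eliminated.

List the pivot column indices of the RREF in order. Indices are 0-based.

[1] R0 /= 3  ⇒  (1, 1)
     R1 -= 4·R0  ⇒  (0, 10)
[2] R1 /= 10  ⇒  (0, 1)
     R0 -= 1·R1  ⇒  (1, 0)

pivot columns: 0, 1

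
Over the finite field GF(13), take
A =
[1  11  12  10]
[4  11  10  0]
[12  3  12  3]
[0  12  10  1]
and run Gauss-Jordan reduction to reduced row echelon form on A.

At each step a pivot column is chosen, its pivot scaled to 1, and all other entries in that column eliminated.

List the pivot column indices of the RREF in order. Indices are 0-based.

pivot columns: 0, 1, 2, 3

[1] R0 /= 1  ⇒  (1, 11, 12, 10)
     R1 -= 4·R0  ⇒  (0, 6, 1, 12)
     R2 -= 12·R0  ⇒  (0, 1, 11, 0)
[2] R1 /= 6  ⇒  (0, 1, 11, 2)
     R0 -= 11·R1  ⇒  (1, 0, 8, 1)
     R2 -= 1·R1  ⇒  (0, 0, 0, 11)
     R3 -= 12·R1  ⇒  (0, 0, 8, 3)
[3] R2 <-> R3
[3] R2 /= 8  ⇒  (0, 0, 1, 2)
     R0 -= 8·R2  ⇒  (1, 0, 0, 11)
     R1 -= 11·R2  ⇒  (0, 1, 0, 6)
[4] R3 /= 11  ⇒  (0, 0, 0, 1)
     R0 -= 11·R3  ⇒  (1, 0, 0, 0)
     R1 -= 6·R3  ⇒  (0, 1, 0, 0)
     R2 -= 2·R3  ⇒  (0, 0, 1, 0)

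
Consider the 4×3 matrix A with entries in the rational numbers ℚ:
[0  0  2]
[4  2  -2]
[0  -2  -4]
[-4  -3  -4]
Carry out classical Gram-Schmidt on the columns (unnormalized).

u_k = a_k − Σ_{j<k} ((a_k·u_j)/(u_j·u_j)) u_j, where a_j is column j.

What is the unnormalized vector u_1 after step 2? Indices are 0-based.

u_1 = (0, -1/2, -2, -1/2)

Step 1: u_0 = a_0 = (0, 4, 0, -4).
Step 2: u_1 = a_1 − (5/8)·u_0 = (0, -1/2, -2, -1/2).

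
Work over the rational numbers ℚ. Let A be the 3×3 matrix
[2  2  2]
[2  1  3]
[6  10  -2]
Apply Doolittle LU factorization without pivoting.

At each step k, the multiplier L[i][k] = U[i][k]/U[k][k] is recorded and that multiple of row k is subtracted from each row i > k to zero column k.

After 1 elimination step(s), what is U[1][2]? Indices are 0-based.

U[1][2] = 1

Step 1: pivot at (0,0) is 2.
  row1 ← row1 − (1)·row0  ⇒  L[1][0]=1, U row1=(0, -1, 1)
  row2 ← row2 − (3)·row0  ⇒  L[2][0]=3, U row2=(0, 4, -8)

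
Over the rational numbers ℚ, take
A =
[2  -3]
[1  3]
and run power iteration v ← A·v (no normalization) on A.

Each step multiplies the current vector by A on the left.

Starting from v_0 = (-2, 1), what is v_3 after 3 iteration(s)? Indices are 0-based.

v_3 = (-22, -29)

v_0 = (-2, 1).
v_1 = A·v_0 = (-7, 1).
v_2 = A·v_1 = (-17, -4).
v_3 = A·v_2 = (-22, -29).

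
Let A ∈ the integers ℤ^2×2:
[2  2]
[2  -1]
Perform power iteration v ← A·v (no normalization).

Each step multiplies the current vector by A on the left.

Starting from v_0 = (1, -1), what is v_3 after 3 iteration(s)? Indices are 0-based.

v_3 = (6, 15)

v_0 = (1, -1).
v_1 = A·v_0 = (0, 3).
v_2 = A·v_1 = (6, -3).
v_3 = A·v_2 = (6, 15).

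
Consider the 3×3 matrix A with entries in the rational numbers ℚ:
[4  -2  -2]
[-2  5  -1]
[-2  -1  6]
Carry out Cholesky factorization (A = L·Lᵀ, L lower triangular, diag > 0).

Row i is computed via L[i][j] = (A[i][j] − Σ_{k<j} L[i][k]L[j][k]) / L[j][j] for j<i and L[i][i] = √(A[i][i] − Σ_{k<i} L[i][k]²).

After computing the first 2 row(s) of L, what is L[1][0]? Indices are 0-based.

Step 1: L[0][0] = √(4) = 2.
  L[1][0] = (-2) / L[0][0] = -1.
Step 2: L[1][1] = √(4) = 2.

L[1][0] = -1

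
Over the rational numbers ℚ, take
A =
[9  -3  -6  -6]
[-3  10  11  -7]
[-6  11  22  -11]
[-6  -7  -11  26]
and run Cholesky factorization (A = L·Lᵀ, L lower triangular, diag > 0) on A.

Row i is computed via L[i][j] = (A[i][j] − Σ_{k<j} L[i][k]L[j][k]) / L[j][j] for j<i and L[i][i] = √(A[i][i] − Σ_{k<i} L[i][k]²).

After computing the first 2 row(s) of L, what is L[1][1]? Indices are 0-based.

L[1][1] = 3

Step 1: L[0][0] = √(9) = 3.
  L[1][0] = (-3) / L[0][0] = -1.
Step 2: L[1][1] = √(9) = 3.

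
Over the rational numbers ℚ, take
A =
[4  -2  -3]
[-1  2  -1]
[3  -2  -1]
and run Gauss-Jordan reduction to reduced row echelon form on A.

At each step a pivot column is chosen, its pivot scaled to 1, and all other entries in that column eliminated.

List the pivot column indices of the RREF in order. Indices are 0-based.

step 1: normalize row 0 (÷4) = (1, -1/2, -3/4)
  row 1: subtract -1×row0 = (0, 3/2, -7/4)
  row 2: subtract 3×row0 = (0, -1/2, 5/4)
step 2: normalize row 1 (÷3/2) = (0, 1, -7/6)
  row 0: subtract -1/2×row1 = (1, 0, -4/3)
  row 2: subtract -1/2×row1 = (0, 0, 2/3)
step 3: normalize row 2 (÷2/3) = (0, 0, 1)
  row 0: subtract -4/3×row2 = (1, 0, 0)
  row 1: subtract -7/6×row2 = (0, 1, 0)

pivot columns: 0, 1, 2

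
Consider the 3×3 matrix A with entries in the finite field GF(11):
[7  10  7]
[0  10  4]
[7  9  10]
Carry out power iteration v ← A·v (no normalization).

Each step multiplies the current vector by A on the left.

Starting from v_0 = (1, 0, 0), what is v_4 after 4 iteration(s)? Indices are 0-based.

v_0 = (1, 0, 0).
v_1 = A·v_0 = (7, 0, 7).
v_2 = A·v_1 = (10, 6, 9).
v_3 = A·v_2 = (6, 8, 5).
v_4 = A·v_3 = (3, 1, 10).

v_4 = (3, 1, 10)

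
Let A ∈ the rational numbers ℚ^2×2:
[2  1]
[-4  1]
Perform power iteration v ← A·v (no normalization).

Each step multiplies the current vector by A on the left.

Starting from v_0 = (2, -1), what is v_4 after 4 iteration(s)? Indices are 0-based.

v_4 = (-63, 99)

v_0 = (2, -1).
v_1 = A·v_0 = (3, -9).
v_2 = A·v_1 = (-3, -21).
v_3 = A·v_2 = (-27, -9).
v_4 = A·v_3 = (-63, 99).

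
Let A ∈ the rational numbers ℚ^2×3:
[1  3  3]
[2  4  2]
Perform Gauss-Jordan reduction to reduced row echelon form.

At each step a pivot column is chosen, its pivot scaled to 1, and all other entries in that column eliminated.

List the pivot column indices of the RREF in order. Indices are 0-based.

pivot(0,0)=1: scale R0 → (1, 3, 3)
  clear (1,0): R1 −= (2)R0 → (0, -2, -4)
pivot(1,1)=-2: scale R1 → (0, 1, 2)
  clear (0,1): R0 −= (3)R1 → (1, 0, -3)

pivot columns: 0, 1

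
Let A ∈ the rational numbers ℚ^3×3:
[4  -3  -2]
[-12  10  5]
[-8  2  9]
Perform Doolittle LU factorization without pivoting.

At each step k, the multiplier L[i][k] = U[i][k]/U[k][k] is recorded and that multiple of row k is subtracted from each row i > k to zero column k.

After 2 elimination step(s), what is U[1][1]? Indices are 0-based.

Step 1: pivot at (0,0) is 4.
  row1 ← row1 − (-3)·row0  ⇒  L[1][0]=-3, U row1=(0, 1, -1)
  row2 ← row2 − (-2)·row0  ⇒  L[2][0]=-2, U row2=(0, -4, 5)
Step 2: pivot at (1,1) is 1.
  row2 ← row2 − (-4)·row1  ⇒  L[2][1]=-4, U row2=(0, 0, 1)

U[1][1] = 1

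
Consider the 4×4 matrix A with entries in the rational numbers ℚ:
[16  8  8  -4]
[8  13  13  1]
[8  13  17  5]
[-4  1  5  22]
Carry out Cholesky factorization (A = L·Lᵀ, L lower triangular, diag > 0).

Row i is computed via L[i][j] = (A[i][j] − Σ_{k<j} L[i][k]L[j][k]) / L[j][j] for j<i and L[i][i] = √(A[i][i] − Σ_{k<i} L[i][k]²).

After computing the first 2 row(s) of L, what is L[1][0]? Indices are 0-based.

L[1][0] = 2

Step 1: L[0][0] = √(16) = 4.
  L[1][0] = (8) / L[0][0] = 2.
Step 2: L[1][1] = √(9) = 3.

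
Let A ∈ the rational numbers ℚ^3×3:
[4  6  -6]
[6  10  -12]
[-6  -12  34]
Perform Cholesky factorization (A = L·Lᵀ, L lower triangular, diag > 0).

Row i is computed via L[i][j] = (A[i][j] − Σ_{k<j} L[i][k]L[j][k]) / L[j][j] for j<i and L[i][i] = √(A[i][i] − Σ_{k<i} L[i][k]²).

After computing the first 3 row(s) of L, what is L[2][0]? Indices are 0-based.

L[2][0] = -3

Step 1: L[0][0] = √(4) = 2.
  L[1][0] = (6) / L[0][0] = 3.
Step 2: L[1][1] = √(1) = 1.
  L[2][0] = (-6) / L[0][0] = -3.
  L[2][1] = (-3) / L[1][1] = -3.
Step 3: L[2][2] = √(16) = 4.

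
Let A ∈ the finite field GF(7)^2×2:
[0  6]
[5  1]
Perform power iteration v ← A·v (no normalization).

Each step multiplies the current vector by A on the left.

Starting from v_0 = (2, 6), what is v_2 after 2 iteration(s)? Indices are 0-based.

v_0 = (2, 6).
v_1 = A·v_0 = (1, 2).
v_2 = A·v_1 = (5, 0).

v_2 = (5, 0)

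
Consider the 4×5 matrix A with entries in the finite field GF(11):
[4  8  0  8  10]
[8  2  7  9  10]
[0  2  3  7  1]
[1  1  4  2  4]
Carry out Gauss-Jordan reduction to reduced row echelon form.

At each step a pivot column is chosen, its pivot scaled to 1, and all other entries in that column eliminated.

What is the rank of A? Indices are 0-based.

step 1: normalize row 0 (÷4) = (1, 2, 0, 2, 8)
  row 1: subtract 8×row0 = (0, 8, 7, 4, 1)
  row 3: subtract 1×row0 = (0, 10, 4, 0, 7)
step 2: normalize row 1 (÷8) = (0, 1, 5, 6, 7)
  row 0: subtract 2×row1 = (1, 0, 1, 1, 5)
  row 2: subtract 2×row1 = (0, 0, 4, 6, 9)
  row 3: subtract 10×row1 = (0, 0, 9, 6, 3)
step 3: normalize row 2 (÷4) = (0, 0, 1, 7, 5)
  row 0: subtract 1×row2 = (1, 0, 0, 5, 0)
  row 1: subtract 5×row2 = (0, 1, 0, 4, 4)
  row 3: subtract 9×row2 = (0, 0, 0, 9, 2)
step 4: normalize row 3 (÷9) = (0, 0, 0, 1, 10)
  row 0: subtract 5×row3 = (1, 0, 0, 0, 5)
  row 1: subtract 4×row3 = (0, 1, 0, 0, 8)
  row 2: subtract 7×row3 = (0, 0, 1, 0, 1)

rank = 4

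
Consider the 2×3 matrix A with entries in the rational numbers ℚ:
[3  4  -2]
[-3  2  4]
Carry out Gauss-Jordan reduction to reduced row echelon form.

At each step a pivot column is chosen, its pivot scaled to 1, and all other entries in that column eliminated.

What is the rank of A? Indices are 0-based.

step 1: normalize row 0 (÷3) = (1, 4/3, -2/3)
  row 1: subtract -3×row0 = (0, 6, 2)
step 2: normalize row 1 (÷6) = (0, 1, 1/3)
  row 0: subtract 4/3×row1 = (1, 0, -10/9)

rank = 2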